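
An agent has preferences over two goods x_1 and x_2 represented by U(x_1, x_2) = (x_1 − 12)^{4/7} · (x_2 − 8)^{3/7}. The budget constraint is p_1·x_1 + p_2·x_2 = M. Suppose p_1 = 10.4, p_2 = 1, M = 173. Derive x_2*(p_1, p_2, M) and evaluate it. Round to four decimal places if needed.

Discretionary income = 173 − 12·10.4 − 8·1 = 40.2; x_2* = 8 + 3/7·40.2/1 = 25.2286.

x_2* = 25.2286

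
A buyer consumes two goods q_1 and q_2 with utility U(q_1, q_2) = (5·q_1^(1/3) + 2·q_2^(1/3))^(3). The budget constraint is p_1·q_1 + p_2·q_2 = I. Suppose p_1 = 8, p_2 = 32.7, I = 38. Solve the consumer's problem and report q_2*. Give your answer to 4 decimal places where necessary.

MU_q_1 ∝ 5·q_1^(-2/3), MU_q_2 ∝ 2·q_2^(-2/3), so MRS = (5/2)·(q_2/q_1)^(2/3) = p_1/p_2.
Hence q_2/q_1 = ((2/5)·p_1/p_2)^(1/(2/3)), i.e. raised to the 1.5 power.
Substitute q_2 = (q_2/q_1)·q_1 into the budget: q_1* = I/(p_1 + p_2·(q_2/q_1)).
Numerically q_2/q_1 = 0.030613, so q_1* = 38/(8 + 32.7·0.030613) = 4.2217 and q_2* = 0.030613·4.2217 = 0.1292.

q_2* = 0.1292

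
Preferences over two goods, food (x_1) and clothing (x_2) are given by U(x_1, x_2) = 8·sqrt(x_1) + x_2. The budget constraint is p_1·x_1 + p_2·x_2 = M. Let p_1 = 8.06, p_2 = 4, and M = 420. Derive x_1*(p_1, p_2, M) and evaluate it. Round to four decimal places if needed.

x_1* = 3.9407

Set MRS = p_1/p_2: 4·x_1^(−1/2) = p_1/p_2.
Thus x_1* = (4·p_2/p_1)² — independent of M — with the rest of income spent on x_2.
Plugging in: x_1* = (4·4/8.06)² = 3.9407.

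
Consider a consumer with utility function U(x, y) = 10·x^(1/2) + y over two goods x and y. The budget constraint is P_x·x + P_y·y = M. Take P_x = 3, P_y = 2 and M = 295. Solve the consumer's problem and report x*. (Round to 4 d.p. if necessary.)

x* = 11.1111

Solve: √x = 5·P_y/P_x, so x*(P_x,P_y) = (5·P_y/P_x)², and y* = (M − P_x·x*)/P_y.
Plugging in: x* = (5·2/3)² = 11.1111.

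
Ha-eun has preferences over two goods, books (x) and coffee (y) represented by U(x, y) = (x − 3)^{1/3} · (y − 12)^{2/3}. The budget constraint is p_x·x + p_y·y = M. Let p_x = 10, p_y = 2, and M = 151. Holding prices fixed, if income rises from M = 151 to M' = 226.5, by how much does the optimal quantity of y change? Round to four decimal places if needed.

Δy* = 25.1667

MRS = (1/2)·(y−12)/(x−3). Tangency with p_x/p_y gives y−12 = 2·(p_x/p_y)·(x−3).
Substituting into the budget: x* = 3 + 1/3·(M − 3·p_x − 12·p_y)/p_x, and y* = 12 + 2/3·(…)/p_y.
Discretionary income = 151 − 3·10 − 12·2 = 97; y* = 12 + 2/3·97/2 = 44.3333.
At M' = 226.5: y* = 69.5. Change: 69.5 − 44.3333 = 25.1667.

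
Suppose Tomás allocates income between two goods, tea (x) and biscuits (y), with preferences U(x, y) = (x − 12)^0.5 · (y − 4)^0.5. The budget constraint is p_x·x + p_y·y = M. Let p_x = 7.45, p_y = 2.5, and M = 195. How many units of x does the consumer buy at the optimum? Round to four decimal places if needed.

MRS = (y−4)/(x−12). Tangency with p_x/p_y gives y−4 = (p_x/p_y)·(x−12).
Substituting into the budget: x* = 12 + 0.5·(M − 12·p_x − 4·p_y)/p_x, and y* = 4 + 0.5·(…)/p_y.
Discretionary income = 195 − 12·7.45 − 4·2.5 = 95.6; x* = 12 + 0.5·95.6/7.45 = 18.4161.

x* = 18.4161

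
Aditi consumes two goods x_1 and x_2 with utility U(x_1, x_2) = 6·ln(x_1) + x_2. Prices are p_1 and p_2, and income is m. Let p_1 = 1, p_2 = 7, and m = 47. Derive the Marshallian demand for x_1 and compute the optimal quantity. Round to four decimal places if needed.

MU_x_1 = 6/x_1, MU_x_2 = 1. Tangency: 6/x_1 = p_1/p_2.
So x_1*(p_1,p_2) = 6·p_2/p_1, independent of income; and x_2* = (m − 6·p_2)/p_2.
At the given prices: x_1* = 6·7/1 = 42.

x_1* = 42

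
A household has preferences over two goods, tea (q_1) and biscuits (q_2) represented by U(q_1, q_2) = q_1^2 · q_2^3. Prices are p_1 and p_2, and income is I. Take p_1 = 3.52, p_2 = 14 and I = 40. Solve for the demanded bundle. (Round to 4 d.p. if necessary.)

q_1* = 4.5455, q_2* = 1.7143

MU_q_1/MU_q_2 = (2·q_2)/(3·q_1); tangency sets this equal to p_1/p_2.
So 2·p_2·q_2 = 3·p_1·q_1; combined with the budget, a share 0.4 of income goes to q_1.
Demand: q_1*(p_1,p_2,I) = 0.4·I/p_1 and q_2* = 0.6·I/p_2.
At p_1=3.52, p_2=14, I=40: q_1* = 0.4·40/3.52 = 4.5455, q_2* = 1.7143.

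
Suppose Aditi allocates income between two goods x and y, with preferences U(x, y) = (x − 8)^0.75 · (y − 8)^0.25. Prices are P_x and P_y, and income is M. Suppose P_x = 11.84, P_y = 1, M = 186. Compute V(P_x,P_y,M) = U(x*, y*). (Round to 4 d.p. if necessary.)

V = 7.4355

MRS = 3·(y−8)/(x−8). Tangency with P_x/P_y gives y−8 = (1/3)·(P_x/P_y)·(x−8).
After buying the subsistence bundle (8, 8), a share 0.75 of the remaining income goes to x: x* = 8 + 0.75·(M − 8P_x − 8P_y)/P_x.
Discretionary income = 186 − 8·11.84 − 8·1 = 83.28; x* = 8 + 0.75·83.28/11.84 = 13.2753; y* = 8 + 0.25·83.28/1 = 28.82.
Utility at the optimum: U(13.2753, 28.82) = 7.4355.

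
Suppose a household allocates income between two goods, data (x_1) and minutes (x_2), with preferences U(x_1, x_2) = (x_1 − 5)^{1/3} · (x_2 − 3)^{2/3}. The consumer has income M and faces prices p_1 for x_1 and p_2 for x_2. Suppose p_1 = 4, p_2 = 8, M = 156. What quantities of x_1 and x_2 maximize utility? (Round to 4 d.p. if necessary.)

Let x_1' = x_1−5, x_2' = x_2−3. MRS = (1/2)·x_2'/x_1' = p_1/p_2.
After buying the subsistence bundle (5, 3), a share 1/3 of the remaining income goes to x_1: x_1* = 5 + 1/3·(M − 5p_1 − 3p_2)/p_1.
Discretionary income = 156 − 5·4 − 3·8 = 112; x_1* = 5 + 1/3·112/4 = 14.3333; x_2* = 3 + 2/3·112/8 = 12.3333.

x_1* = 14.3333, x_2* = 12.3333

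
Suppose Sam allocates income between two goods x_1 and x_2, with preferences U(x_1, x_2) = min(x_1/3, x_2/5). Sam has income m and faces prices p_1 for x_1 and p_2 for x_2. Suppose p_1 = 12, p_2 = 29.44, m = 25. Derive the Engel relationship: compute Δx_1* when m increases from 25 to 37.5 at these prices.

With perfect complements, no substitution: consume in ratio x_1:x_2 = 3:5.
Budget: p_1·x_1 + p_2·(5/3)·x_1 = m, so (3·p_1 + 5·p_2)·x_1 = 3·m.
Demand: x_1*(p_1,p_2,m) = 3·m/(3·p_1 + 5·p_2), x_2* = 5·m/(3·p_1 + 5·p_2).
Here 3·12 + 5·29.44 = 183.2, giving x_1* = 0.4094.
At m' = 37.5: x_1* = 0.6141. Change: 0.6141 − 0.4094 = 0.2047.

Δx_1* = 0.2047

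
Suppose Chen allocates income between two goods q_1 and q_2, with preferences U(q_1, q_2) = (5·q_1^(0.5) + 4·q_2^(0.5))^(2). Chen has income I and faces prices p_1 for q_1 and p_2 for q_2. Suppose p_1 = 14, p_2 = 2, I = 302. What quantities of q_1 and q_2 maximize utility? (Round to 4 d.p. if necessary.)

q_1* = 3.9364, q_2* = 123.4453

With the ratio pinned down, the budget gives q_1* = I/(p_1 + p_2·(q_2/q_1)) and q_2* = (q_2/q_1)·q_1*.
Numerically q_2/q_1 = 31.36, so q_1* = 302/(14 + 2·31.36) = 3.9364 and q_2* = 31.36·3.9364 = 123.4453.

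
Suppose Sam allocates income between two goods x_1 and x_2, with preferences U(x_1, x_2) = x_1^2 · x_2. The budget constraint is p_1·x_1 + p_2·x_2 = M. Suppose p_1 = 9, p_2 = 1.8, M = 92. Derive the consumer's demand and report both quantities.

x_1* = 6.8148, x_2* = 17.037

Tangency: MRS = 2·x_2/x_1 = p_1/p_2.
Rearranging, p_2·x_2 = (1/2)·p_1·x_1. Substituting into the budget gives p_1·x_1·(1 + (1/2)) = M.
Demand: x_1*(p_1,p_2,M) = 2/3·M/p_1 and x_2* = 1/3·M/p_2.
At p_1=9, p_2=1.8, M=92: x_1* = 2/3·92/9 = 6.8148, x_2* = 17.037.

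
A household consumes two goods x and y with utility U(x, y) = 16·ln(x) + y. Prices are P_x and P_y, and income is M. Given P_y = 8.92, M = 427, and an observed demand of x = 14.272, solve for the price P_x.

P_x = 10

Set MRS = P_x/P_y: (16/x)/1 = P_x/P_y.
So x*(P_x,P_y) = 16·P_y/P_x, independent of income; and y* = (M − 16·P_y)/P_y.
Set x* = 14.272 in the demand function and solve for P_x: P_x = 10.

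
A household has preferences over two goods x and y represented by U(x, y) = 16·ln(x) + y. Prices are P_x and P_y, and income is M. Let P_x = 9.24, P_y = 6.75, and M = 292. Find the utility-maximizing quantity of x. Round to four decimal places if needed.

MU_x = 16/x, MU_y = 1. Tangency: 16/x = P_x/P_y.
So x*(P_x,P_y) = 16·P_y/P_x, independent of income; and y* = (M − 16·P_y)/P_y.
At the given prices: x* = 16·6.75/9.24 = 11.6883.

x* = 11.6883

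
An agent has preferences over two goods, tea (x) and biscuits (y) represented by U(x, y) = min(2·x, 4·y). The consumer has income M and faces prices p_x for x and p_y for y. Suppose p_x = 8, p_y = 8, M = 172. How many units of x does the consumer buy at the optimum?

Demand: x*(p_x,p_y,M) = 4·M/(4·p_x + 2·p_y), y* = 2·M/(4·p_x + 2·p_y).
Here 4·8 + 2·8 = 48, giving x* = 14.3333.

x* = 14.3333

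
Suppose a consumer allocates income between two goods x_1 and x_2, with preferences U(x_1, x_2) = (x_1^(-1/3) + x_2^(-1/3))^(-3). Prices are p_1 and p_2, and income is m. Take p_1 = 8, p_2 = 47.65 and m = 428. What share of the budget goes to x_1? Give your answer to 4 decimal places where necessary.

MU_x_1 ∝ x_1^(-4/3), MU_x_2 ∝ x_2^(-4/3), so MRS = (x_2/x_1)^(4/3) = p_1/p_2.
Solve for the ratio: x_2/x_1 = [p_1/p_2]^(0.75).
Substitute x_2 = (x_2/x_1)·x_1 into the budget: x_1* = m/(p_1 + p_2·(x_2/x_1)).
Numerically x_2/x_1 = 0.262283, so x_1* = 428/(8 + 47.65·0.262283) = 20.8803 and x_2* = 0.262283·20.8803 = 5.4765.
Expenditure on x_1: 8·20.8803 = 167.0424; share = 0.3903.

share on x_1 = 0.3903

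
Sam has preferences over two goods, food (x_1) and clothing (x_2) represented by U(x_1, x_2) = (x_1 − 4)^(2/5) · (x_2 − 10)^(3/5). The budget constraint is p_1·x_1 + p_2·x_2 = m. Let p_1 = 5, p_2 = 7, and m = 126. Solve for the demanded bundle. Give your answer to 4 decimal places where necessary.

x_1* = 6.88, x_2* = 13.0857

MRS = (2/3)·(x_2−10)/(x_1−4). Tangency with p_1/p_2 gives x_2−10 = (3/2)·(p_1/p_2)·(x_1−4).
After buying the subsistence bundle (4, 10), a share 0.4 of the remaining income goes to x_1: x_1* = 4 + 0.4·(m − 4p_1 − 10p_2)/p_1.
Discretionary income = 126 − 4·5 − 10·7 = 36; x_1* = 4 + 0.4·36/5 = 6.88; x_2* = 10 + 0.6·36/7 = 13.0857.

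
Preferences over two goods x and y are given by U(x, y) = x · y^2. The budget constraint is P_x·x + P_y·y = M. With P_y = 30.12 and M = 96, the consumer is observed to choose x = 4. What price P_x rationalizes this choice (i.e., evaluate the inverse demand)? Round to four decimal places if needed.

The MRS is (1/2)·y/x. Set MRS = P_x/P_y.
Rearranging, P_y·y = 2·P_x·x. Substituting into the budget gives P_x·x·(1 + 2) = M.
Demand: x*(P_x,P_y,M) = 1/3·M/P_x and y* = 2/3·M/P_y.
Set x* = 4 in the demand function and solve for P_x: P_x = 8.

P_x = 8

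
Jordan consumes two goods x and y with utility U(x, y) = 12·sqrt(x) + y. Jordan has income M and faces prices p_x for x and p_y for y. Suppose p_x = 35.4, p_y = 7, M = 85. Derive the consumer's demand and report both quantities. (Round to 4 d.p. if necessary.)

Set MRS = p_x/p_y: 6·x^(−1/2) = p_x/p_y.
Solve: √x = 6·p_y/p_x, so x*(p_x,p_y) = (6·p_y/p_x)², and y* = (M − p_x·x*)/p_y.
Plugging in: x* = (6·7/35.4)² = 1.4076, y* = 5.0242.

x* = 1.4076, y* = 5.0242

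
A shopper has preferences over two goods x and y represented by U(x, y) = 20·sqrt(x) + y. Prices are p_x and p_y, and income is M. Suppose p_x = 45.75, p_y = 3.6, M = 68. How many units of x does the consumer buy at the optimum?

x* = 0.6192

MU_x = 10/√x, MU_y = 1. Tangency: 10/√x = p_x/p_y.
Solve: √x = 10·p_y/p_x, so x*(p_x,p_y) = (10·p_y/p_x)², and y* = (M − p_x·x*)/p_y.
Plugging in: x* = (10·3.6/45.75)² = 0.6192.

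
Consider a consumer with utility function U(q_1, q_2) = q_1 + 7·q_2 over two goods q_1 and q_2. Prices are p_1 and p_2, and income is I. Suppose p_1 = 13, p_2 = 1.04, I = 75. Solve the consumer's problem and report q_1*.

Linear utility — the consumer picks whichever good has higher MU/price: 1/13 = 0.0769 vs 7/1.04 = 6.7308.
q_2 gives more utility per dollar, so spend all income on q_2: q_2* = I/p_2, q_1* = 0.
Numerically: q_1* = 0, q_2* = 72.1154.

q_1* = 0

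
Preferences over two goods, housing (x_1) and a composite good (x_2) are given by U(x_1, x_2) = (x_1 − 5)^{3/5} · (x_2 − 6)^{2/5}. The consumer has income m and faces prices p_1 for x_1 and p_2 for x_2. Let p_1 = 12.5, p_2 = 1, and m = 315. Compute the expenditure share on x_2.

share on x_2 = 0.3321

MRS = (3/2)·(x_2−6)/(x_1−5). Tangency with p_1/p_2 gives x_2−6 = (2/3)·(p_1/p_2)·(x_1−5).
After buying the subsistence bundle (5, 6), a share 0.6 of the remaining income goes to x_1: x_1* = 5 + 0.6·(m − 5p_1 − 6p_2)/p_1.
Discretionary income = 315 − 5·12.5 − 6·1 = 246.5; x_1* = 5 + 0.6·246.5/12.5 = 16.832; x_2* = 6 + 0.4·246.5/1 = 104.6.
Expenditure on x_2: 1·104.6 = 104.6; share = 0.3321.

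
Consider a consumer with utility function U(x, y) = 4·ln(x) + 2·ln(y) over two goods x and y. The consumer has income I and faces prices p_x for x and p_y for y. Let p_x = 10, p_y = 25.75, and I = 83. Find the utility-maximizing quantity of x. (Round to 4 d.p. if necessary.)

x* = 5.5333

MU_x/MU_y = (4·y)/(2·x); tangency sets this equal to p_x/p_y.
So 4·p_y·y = 2·p_x·x; combined with the budget, a share 2/3 of income goes to x.
Demand: x*(p_x,p_y,I) = 2/3·I/p_x and y* = 1/3·I/p_y.
At p_x=10, p_y=25.75, I=83: x* = 2/3·83/10 = 5.5333.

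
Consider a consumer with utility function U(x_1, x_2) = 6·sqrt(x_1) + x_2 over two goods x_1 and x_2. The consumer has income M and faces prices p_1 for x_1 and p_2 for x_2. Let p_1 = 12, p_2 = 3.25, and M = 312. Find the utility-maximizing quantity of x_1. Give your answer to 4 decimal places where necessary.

x_1* = 0.6602

Utility is quasi-linear in x_2; the FOC for x_1 is 3/√x_1 = p_1/p_2.
Thus x_1* = (3·p_2/p_1)² — independent of M — with the rest of income spent on x_2.
Plugging in: x_1* = (3·3.25/12)² = 0.6602.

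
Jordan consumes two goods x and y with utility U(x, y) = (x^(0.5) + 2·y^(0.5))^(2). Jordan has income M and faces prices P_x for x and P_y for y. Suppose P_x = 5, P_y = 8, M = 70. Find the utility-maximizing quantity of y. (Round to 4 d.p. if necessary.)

y* = 6.25

With the ratio pinned down, the budget gives x* = M/(P_x + P_y·(y/x)) and y* = (y/x)·x*.
Numerically y/x = 1.5625, so x* = 70/(5 + 8·1.5625) = 4 and y* = 1.5625·4 = 6.25.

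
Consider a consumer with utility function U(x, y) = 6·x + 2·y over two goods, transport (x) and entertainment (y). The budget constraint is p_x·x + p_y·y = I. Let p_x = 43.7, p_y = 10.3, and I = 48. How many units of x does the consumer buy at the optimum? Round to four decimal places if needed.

Perfect substitutes: compare marginal utility per dollar. 6/p_x vs 2/p_y → 0.1373 vs 0.1942.
y gives more utility per dollar, so spend all income on y: y* = I/p_y, x* = 0.
Numerically: x* = 0, y* = 4.6602.

x* = 0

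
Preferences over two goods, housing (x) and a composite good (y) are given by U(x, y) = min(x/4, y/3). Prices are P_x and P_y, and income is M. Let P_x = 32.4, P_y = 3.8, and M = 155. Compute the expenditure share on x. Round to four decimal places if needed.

Leontief preferences: the optimum is at the kink where x/4 = y/3, i.e. y = (3/4)·x.
Budget: P_x·x + P_y·(3/4)·x = M, so (4·P_x + 3·P_y)·x = 4·M.
Demand: x*(P_x,P_y,M) = 4·M/(4·P_x + 3·P_y), y* = 3·M/(4·P_x + 3·P_y).
Here 4·32.4 + 3·3.8 = 141, giving x* = 4.3972 and y* = 3.2979.
Expenditure on x: 32.4·4.3972 = 142.4681; share = 0.9191.

share on x = 0.9191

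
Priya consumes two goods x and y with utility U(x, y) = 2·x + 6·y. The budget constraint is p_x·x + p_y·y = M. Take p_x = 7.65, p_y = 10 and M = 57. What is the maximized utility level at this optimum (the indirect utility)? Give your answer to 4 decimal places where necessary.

V = 34.2

Linear utility — the consumer picks whichever good has higher MU/price: 2/7.65 = 0.2614 vs 6/10 = 0.6.
y gives more utility per dollar, so spend all income on y: y* = M/p_y, x* = 0.
Numerically: x* = 0, y* = 5.7.
Utility at the optimum: U(0, 5.7) = 34.2.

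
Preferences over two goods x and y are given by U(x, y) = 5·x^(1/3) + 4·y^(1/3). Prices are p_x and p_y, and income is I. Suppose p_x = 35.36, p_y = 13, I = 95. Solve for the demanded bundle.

MRS = MU_x/MU_y = (5/4)·(y/x)^(2/3). Set equal to p_x/p_y.
Solve for the ratio: y/x = [(4/5)·p_x/p_y]^(1.5).
Substitute y = (y/x)·x into the budget: x* = I/(p_x + p_y·(y/x)).
Numerically y/x = 3.209877, so x* = 95/(35.36 + 13·3.209877) = 1.2324 and y* = 3.209877·1.2324 = 3.9557.

x* = 1.2324, y* = 3.9557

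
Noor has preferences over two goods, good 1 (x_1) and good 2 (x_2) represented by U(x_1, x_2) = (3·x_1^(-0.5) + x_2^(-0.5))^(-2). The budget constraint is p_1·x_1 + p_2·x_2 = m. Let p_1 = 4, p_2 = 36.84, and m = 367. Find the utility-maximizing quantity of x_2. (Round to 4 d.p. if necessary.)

x_2* = 5.0001

MU_x_1 ∝ 3·x_1^(-1.5), MU_x_2 ∝ x_2^(-1.5), so MRS = 3·(x_2/x_1)^(1.5) = p_1/p_2.
Hence x_2/x_1 = ((1/3)·p_1/p_2)^(1/(1.5)), i.e. raised to the 2/3 power.
Substitute x_2 = (x_2/x_1)·x_1 into the budget: x_1* = m/(p_1 + p_2·(x_2/x_1)).
Numerically x_2/x_1 = 0.109416, so x_1* = 367/(4 + 36.84·0.109416) = 45.6986 and x_2* = 0.109416·45.6986 = 5.0001.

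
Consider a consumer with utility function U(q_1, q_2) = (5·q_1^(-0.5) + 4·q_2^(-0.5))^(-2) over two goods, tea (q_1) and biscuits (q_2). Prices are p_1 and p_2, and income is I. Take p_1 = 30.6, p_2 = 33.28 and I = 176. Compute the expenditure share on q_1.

share on q_1 = 0.5302

MU_q_1 ∝ 5·q_1^(-1.5), MU_q_2 ∝ 4·q_2^(-1.5), so MRS = (5/4)·(q_2/q_1)^(1.5) = p_1/p_2.
Solve for the ratio: q_2/q_1 = [(4/5)·p_1/p_2]^(2/3).
With the ratio pinned down, the budget gives q_1* = I/(p_1 + p_2·(q_2/q_1)) and q_2* = (q_2/q_1)·q_1*.
Numerically q_2/q_1 = 0.814864, so q_1* = 176/(30.6 + 33.28·0.814864) = 3.0493 and q_2* = 0.814864·3.0493 = 2.4847.
Expenditure on q_1: 30.6·3.0493 = 93.3077; share = 0.5302.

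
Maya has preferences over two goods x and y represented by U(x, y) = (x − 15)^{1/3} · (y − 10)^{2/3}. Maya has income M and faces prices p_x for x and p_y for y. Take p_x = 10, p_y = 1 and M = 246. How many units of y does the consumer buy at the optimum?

This is Cobb-Douglas in (x−15, y−10): tangency gives 1/3·p_y·(y−10) = 2/3·p_x·(x−15).
Substituting into the budget: x* = 15 + 1/3·(M − 15·p_x − 10·p_y)/p_x, and y* = 10 + 2/3·(…)/p_y.
Discretionary income = 246 − 15·10 − 10·1 = 86; y* = 10 + 2/3·86/1 = 67.3333.

y* = 67.3333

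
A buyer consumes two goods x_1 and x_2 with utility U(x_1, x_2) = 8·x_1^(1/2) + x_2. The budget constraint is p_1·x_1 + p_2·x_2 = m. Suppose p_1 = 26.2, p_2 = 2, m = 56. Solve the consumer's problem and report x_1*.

Solve: √x_1 = 4·p_2/p_1, so x_1*(p_1,p_2) = (4·p_2/p_1)², and x_2* = (m − p_1·x_1*)/p_2.
Plugging in: x_1* = (4·2/26.2)² = 0.0932.

x_1* = 0.0932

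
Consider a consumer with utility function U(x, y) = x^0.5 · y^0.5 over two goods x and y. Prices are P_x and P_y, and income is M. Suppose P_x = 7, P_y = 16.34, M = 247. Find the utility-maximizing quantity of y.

The MRS is y/x. Set MRS = P_x/P_y.
So 0.5·P_y·y = 0.5·P_x·x; combined with the budget, a share 0.5 of income goes to x.
Demand: x*(P_x,P_y,M) = 0.5·M/P_x and y* = 0.5·M/P_y.
At P_x=7, P_y=16.34, M=247: y* = 0.5·247/16.34 = 7.5581.

y* = 7.5581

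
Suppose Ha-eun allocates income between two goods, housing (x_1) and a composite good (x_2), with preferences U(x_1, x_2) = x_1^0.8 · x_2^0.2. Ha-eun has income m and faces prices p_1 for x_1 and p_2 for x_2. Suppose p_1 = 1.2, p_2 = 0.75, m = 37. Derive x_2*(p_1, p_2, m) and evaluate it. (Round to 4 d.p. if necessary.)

Demand: x_1*(p_1,p_2,m) = 0.8·m/p_1 and x_2* = 0.2·m/p_2.
At p_1=1.2, p_2=0.75, m=37: x_2* = 0.2·37/0.75 = 9.8667.

x_2* = 9.8667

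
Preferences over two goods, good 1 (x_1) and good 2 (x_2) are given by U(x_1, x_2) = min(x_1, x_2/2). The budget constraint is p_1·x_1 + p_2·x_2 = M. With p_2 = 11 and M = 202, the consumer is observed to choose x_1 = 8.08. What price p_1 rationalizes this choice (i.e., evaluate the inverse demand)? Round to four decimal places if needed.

With perfect complements, no substitution: consume in ratio x_1:x_2 = 1:2.
Budget: p_1·x_1 + p_2·2·x_1 = M, so (p_1 + 2·p_2)·x_1 = M.
Demand: x_1*(p_1,p_2,M) = M/(p_1 + 2·p_2), x_2* = 2·M/(p_1 + 2·p_2).
Set x_1* = 8.08 in the demand function and solve for p_1: p_1 = 3.

p_1 = 3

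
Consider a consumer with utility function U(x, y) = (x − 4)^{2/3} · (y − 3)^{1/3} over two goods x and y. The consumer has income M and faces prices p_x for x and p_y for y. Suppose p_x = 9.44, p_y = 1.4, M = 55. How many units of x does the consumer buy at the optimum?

MRS = 2·(y−3)/(x−4). Tangency with p_x/p_y gives y−3 = (1/2)·(p_x/p_y)·(x−4).
Substituting into the budget: x* = 4 + 2/3·(M − 4·p_x − 3·p_y)/p_x, and y* = 3 + 1/3·(…)/p_y.
Discretionary income = 55 − 4·9.44 − 3·1.4 = 13.04; x* = 4 + 2/3·13.04/9.44 = 4.9209.

x* = 4.9209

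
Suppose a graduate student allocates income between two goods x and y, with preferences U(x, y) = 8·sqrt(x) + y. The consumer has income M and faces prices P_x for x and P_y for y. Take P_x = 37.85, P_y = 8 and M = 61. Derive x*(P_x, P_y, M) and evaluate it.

Utility is quasi-linear in y; the FOC for x is 4/√x = P_x/P_y.
Solve: √x = 4·P_y/P_x, so x*(P_x,P_y) = (4·P_y/P_x)², and y* = (M − P_x·x*)/P_y.
Plugging in: x* = (4·8/37.85)² = 0.7148.

x* = 0.7148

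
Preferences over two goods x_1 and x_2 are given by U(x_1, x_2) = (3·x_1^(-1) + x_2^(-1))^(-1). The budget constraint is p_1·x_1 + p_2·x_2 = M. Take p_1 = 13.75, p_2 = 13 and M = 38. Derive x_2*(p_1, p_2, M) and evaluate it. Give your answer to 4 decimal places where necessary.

MRS = MU_x_1/MU_x_2 = 3·(x_2/x_1)^(2). Set equal to p_1/p_2.
Hence x_2/x_1 = ((1/3)·p_1/p_2)^(1/(2)), i.e. raised to the 0.5 power.
With the ratio pinned down, the budget gives x_1* = M/(p_1 + p_2·(x_2/x_1)) and x_2* = (x_2/x_1)·x_1*.
Numerically x_2/x_1 = 0.593771, so x_1* = 38/(13.75 + 13·0.593771) = 1.77 and x_2* = 0.593771·1.77 = 1.051.

x_2* = 1.051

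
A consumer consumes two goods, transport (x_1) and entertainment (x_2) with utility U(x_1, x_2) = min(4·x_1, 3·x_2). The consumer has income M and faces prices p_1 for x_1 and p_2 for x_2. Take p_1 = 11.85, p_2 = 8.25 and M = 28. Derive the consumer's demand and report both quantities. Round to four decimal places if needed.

Leontief preferences: the optimum is at the kink where x_1/3 = x_2/4, i.e. x_2 = (4/3)·x_1.
Budget: p_1·x_1 + p_2·(4/3)·x_1 = M, so (3·p_1 + 4·p_2)·x_1 = 3·M.
Demand: x_1*(p_1,p_2,M) = 3·M/(3·p_1 + 4·p_2), x_2* = 4·M/(3·p_1 + 4·p_2).
Here 3·11.85 + 4·8.25 = 68.55, giving x_1* = 1.2254 and x_2* = 1.6338.

x_1* = 1.2254, x_2* = 1.6338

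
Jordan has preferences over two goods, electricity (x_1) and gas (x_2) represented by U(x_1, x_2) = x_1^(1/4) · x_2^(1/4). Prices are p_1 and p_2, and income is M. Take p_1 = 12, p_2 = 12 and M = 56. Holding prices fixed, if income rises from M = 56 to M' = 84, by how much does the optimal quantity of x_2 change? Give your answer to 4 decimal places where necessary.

Δx_2* = 1.1667

The MRS is x_2/x_1. Set MRS = p_1/p_2.
So 0.25·p_2·x_2 = 0.25·p_1·x_1; combined with the budget, a share 0.5 of income goes to x_1.
Demand: x_1*(p_1,p_2,M) = 0.5·M/p_1 and x_2* = 0.5·M/p_2.
At p_1=12, p_2=12, M=56: x_2* = 0.5·56/12 = 2.3333.
At M' = 84: x_2* = 3.5. Change: 3.5 − 2.3333 = 1.1667.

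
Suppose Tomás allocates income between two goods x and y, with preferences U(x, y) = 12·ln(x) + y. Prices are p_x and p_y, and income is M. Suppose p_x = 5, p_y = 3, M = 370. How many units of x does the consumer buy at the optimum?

MU_x = 12/x, MU_y = 1. Tangency: 12/x = p_x/p_y.
So x*(p_x,p_y) = 12·p_y/p_x, independent of income; and y* = (M − 12·p_y)/p_y.
At the given prices: x* = 12·3/5 = 7.2.

x* = 7.2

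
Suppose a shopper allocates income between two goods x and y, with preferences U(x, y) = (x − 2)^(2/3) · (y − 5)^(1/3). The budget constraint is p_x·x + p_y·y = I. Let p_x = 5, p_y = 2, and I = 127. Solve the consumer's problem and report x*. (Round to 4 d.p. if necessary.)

MRS = 2·(y−5)/(x−2). Tangency with p_x/p_y gives y−5 = (1/2)·(p_x/p_y)·(x−2).
Substituting into the budget: x* = 2 + 2/3·(I − 2·p_x − 5·p_y)/p_x, and y* = 5 + 1/3·(…)/p_y.
Discretionary income = 127 − 2·5 − 5·2 = 107; x* = 2 + 2/3·107/5 = 16.2667.

x* = 16.2667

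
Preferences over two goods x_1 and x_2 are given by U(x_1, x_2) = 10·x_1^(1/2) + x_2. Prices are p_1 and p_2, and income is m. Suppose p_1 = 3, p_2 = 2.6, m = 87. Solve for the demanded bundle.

MU_x_1 = 5/√x_1, MU_x_2 = 1. Tangency: 5/√x_1 = p_1/p_2.
Thus x_1* = (5·p_2/p_1)² — independent of m — with the rest of income spent on x_2.
Plugging in: x_1* = (5·2.6/3)² = 18.7778, x_2* = 11.7949.

x_1* = 18.7778, x_2* = 11.7949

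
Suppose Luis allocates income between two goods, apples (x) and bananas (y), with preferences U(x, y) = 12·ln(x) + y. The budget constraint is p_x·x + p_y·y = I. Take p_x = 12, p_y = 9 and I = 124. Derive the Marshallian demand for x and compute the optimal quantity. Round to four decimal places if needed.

x* = 9

MU_x = 12/x, MU_y = 1. Tangency: 12/x = p_x/p_y.
So x*(p_x,p_y) = 12·p_y/p_x, independent of income; and y* = (I − 12·p_y)/p_y.
At the given prices: x* = 12·9/12 = 9.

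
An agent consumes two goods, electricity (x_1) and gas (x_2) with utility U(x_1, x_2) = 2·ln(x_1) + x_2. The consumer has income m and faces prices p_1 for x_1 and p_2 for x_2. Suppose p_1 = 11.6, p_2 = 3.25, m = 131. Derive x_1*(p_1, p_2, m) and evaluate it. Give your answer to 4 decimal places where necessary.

x_1* = 0.5603

MU_x_1 = 2/x_1, MU_x_2 = 1. Tangency: 2/x_1 = p_1/p_2.
So x_1*(p_1,p_2) = 2·p_2/p_1, independent of income; and x_2* = (m − 2·p_2)/p_2.
At the given prices: x_1* = 2·3.25/11.6 = 0.5603.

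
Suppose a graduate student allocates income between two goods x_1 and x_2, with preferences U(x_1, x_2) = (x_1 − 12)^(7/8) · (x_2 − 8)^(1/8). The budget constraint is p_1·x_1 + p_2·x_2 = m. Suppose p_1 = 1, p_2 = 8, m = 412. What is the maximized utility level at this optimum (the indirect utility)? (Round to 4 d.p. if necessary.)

This is Cobb-Douglas in (x_1−12, x_2−8): tangency gives 0.875·p_2·(x_2−8) = 0.125·p_1·(x_1−12).
Substituting into the budget: x_1* = 12 + 0.875·(m − 12·p_1 − 8·p_2)/p_1, and x_2* = 8 + 0.125·(…)/p_2.
Discretionary income = 412 − 12·1 − 8·8 = 336; x_1* = 12 + 0.875·336/1 = 306; x_2* = 8 + 0.125·336/8 = 13.25.
Utility at the optimum: U(306, 13.25) = 177.7558.

V = 177.7558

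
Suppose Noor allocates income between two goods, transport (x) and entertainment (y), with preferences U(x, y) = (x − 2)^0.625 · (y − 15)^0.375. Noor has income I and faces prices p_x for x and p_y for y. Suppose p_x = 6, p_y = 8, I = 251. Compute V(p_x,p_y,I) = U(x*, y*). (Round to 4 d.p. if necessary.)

V = 9.1882

Let x' = x−2, y' = y−15. MRS = (5/3)·y'/x' = p_x/p_y.
After buying the subsistence bundle (2, 15), a share 0.625 of the remaining income goes to x: x* = 2 + 0.625·(I − 2p_x − 15p_y)/p_x.
Discretionary income = 251 − 2·6 − 15·8 = 119; x* = 2 + 0.625·119/6 = 14.3958; y* = 15 + 0.375·119/8 = 20.5781.
Utility at the optimum: U(14.3958, 20.5781) = 9.1882.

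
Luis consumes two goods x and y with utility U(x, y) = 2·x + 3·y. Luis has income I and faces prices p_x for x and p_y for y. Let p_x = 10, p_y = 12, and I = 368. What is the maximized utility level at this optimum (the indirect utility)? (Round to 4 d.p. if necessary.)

V = 92

y gives more utility per dollar, so spend all income on y: y* = I/p_y, x* = 0.
Numerically: x* = 0, y* = 30.6667.
Utility at the optimum: U(0, 30.6667) = 92.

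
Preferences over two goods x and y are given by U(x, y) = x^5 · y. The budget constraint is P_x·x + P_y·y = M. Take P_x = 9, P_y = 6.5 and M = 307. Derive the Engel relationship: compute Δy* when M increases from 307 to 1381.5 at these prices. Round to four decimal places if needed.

Δy* = 27.5513

The MRS is 5·y/x. Set MRS = P_x/P_y.
Rearranging, P_y·y = (1/5)·P_x·x. Substituting into the budget gives P_x·x·(1 + (1/5)) = M.
Demand: x*(P_x,P_y,M) = 5/6·M/P_x and y* = 1/6·M/P_y.
At P_x=9, P_y=6.5, M=307: y* = 1/6·307/6.5 = 7.8718.
At M' = 1381.5: y* = 35.4231. Change: 35.4231 − 7.8718 = 27.5513.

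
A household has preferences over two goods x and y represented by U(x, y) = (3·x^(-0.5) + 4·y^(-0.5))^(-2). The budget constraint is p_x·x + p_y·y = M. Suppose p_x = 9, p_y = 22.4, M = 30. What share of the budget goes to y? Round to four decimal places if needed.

From the CES first-order condition, (3/4)·(y/x)^(1.5) = p_x/p_y.
Hence y/x = ((4/3)·p_x/p_y)^(1/(1.5)), i.e. raised to the 2/3 power.
With the ratio pinned down, the budget gives x* = M/(p_x + p_y·(y/x)) and y* = (y/x)·x*.
Numerically y/x = 0.659612, so x* = 30/(9 + 22.4·0.659612) = 1.2618 and y* = 0.659612·1.2618 = 0.8323.
Expenditure on y: 22.4·0.8323 = 18.6437; share = 0.6215.

share on y = 0.6215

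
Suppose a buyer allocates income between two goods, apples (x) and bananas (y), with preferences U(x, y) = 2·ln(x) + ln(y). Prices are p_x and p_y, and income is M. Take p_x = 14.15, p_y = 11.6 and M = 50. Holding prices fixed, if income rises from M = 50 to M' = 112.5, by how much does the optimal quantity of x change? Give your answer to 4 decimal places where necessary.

Tangency: MRS = 2·y/x = p_x/p_y.
Rearranging, p_y·y = (1/2)·p_x·x. Substituting into the budget gives p_x·x·(1 + (1/2)) = M.
Demand: x*(p_x,p_y,M) = 2/3·M/p_x and y* = 1/3·M/p_y.
At p_x=14.15, p_y=11.6, M=50: x* = 2/3·50/14.15 = 2.3557.
At M' = 112.5: x* = 5.3004. Change: 5.3004 − 2.3557 = 2.9446.

Δx* = 2.9446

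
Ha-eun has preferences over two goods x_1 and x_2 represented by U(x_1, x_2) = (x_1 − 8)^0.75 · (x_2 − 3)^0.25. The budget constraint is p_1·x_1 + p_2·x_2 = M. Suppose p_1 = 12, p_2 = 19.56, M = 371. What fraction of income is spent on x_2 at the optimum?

Let x_1' = x_1−8, x_2' = x_2−3. MRS = 3·x_2'/x_1' = p_1/p_2.
Substituting into the budget: x_1* = 8 + 0.75·(M − 8·p_1 − 3·p_2)/p_1, and x_2* = 3 + 0.25·(…)/p_2.
Discretionary income = 371 − 8·12 − 3·19.56 = 216.32; x_1* = 8 + 0.75·216.32/12 = 21.52; x_2* = 3 + 0.25·216.32/19.56 = 5.7648.
Expenditure on x_2: 19.56·5.7648 = 112.76; share = 0.3039.

share on x_2 = 0.3039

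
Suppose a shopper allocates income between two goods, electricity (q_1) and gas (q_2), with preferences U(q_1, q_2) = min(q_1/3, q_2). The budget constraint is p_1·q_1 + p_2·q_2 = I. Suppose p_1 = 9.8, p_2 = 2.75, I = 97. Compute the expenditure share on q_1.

share on q_1 = 0.9145

Leontief preferences: the optimum is at the kink where q_1/3 = q_2/1, i.e. q_2 = (1/3)·q_1.
Budget: p_1·q_1 + p_2·(1/3)·q_1 = I, so (3·p_1 + p_2)·q_1 = 3·I.
Demand: q_1*(p_1,p_2,I) = 3·I/(3·p_1 + p_2), q_2* = I/(3·p_1 + p_2).
Here 3·9.8 + 2.75 = 32.15, giving q_1* = 9.0513 and q_2* = 3.0171.
Expenditure on q_1: 9.8·9.0513 = 88.703; share = 0.9145.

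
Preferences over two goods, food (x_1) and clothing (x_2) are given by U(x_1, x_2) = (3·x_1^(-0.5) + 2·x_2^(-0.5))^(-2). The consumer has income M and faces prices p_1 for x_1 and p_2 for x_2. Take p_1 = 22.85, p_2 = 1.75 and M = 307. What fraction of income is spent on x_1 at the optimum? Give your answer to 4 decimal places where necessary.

share on x_1 = 0.7552

Numerically x_2/x_1 = 4.2316, so x_1* = 307/(22.85 + 1.75·4.2316) = 10.147 and x_2* = 4.2316·10.147 = 42.938.
Expenditure on x_1: 22.85·10.147 = 231.8586; share = 0.7552.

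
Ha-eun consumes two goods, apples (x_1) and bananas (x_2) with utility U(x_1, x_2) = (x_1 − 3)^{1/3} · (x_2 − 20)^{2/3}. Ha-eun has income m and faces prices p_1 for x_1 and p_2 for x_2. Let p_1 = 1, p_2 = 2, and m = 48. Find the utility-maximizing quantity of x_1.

x_1* = 4.6667

MRS = (1/2)·(x_2−20)/(x_1−3). Tangency with p_1/p_2 gives x_2−20 = 2·(p_1/p_2)·(x_1−3).
After buying the subsistence bundle (3, 20), a share 1/3 of the remaining income goes to x_1: x_1* = 3 + 1/3·(m − 3p_1 − 20p_2)/p_1.
Discretionary income = 48 − 3·1 − 20·2 = 5; x_1* = 3 + 1/3·5/1 = 4.6667.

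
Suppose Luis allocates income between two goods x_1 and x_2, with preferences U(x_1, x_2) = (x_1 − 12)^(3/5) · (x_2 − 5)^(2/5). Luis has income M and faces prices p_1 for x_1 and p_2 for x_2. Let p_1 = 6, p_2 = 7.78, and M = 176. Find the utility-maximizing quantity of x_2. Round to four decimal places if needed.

x_2* = 8.347

This is Cobb-Douglas in (x_1−12, x_2−5): tangency gives 0.6·p_2·(x_2−5) = 0.4·p_1·(x_1−12).
After buying the subsistence bundle (12, 5), a share 0.6 of the remaining income goes to x_1: x_1* = 12 + 0.6·(M − 12p_1 − 5p_2)/p_1.
Discretionary income = 176 − 12·6 − 5·7.78 = 65.1; x_2* = 5 + 0.4·65.1/7.78 = 8.347.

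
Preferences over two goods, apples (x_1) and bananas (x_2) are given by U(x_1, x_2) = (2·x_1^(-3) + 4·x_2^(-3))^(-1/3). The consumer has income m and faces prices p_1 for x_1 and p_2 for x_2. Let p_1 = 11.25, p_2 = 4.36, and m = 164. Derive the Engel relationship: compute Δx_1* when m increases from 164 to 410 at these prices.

MU_x_1 ∝ 2·x_1^(-4), MU_x_2 ∝ 4·x_2^(-4), so MRS = (1/2)·(x_2/x_1)^(4) = p_1/p_2.
Solve for the ratio: x_2/x_1 = [2·p_1/p_2]^(0.25).
With the ratio pinned down, the budget gives x_1* = m/(p_1 + p_2·(x_2/x_1)) and x_2* = (x_2/x_1)·x_1*.
Numerically x_2/x_1 = 1.507211, so x_1* = 164/(11.25 + 4.36·1.507211) = 9.2024.
At m' = 410: x_1* = 23.006. Change: 23.006 − 9.2024 = 13.8036.

Δx_1* = 13.8036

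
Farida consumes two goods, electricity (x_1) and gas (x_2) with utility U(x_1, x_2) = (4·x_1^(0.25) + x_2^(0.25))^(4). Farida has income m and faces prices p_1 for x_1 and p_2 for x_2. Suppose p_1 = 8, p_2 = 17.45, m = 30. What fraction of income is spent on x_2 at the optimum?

share on x_2 = 0.1083

MU_x_1 ∝ 4·x_1^(-0.75), MU_x_2 ∝ x_2^(-0.75), so MRS = 4·(x_2/x_1)^(0.75) = p_1/p_2.
Solve for the ratio: x_2/x_1 = [(1/4)·p_1/p_2]^(4/3).
With the ratio pinned down, the budget gives x_1* = m/(p_1 + p_2·(x_2/x_1)) and x_2* = (x_2/x_1)·x_1*.
Numerically x_2/x_1 = 0.055673, so x_1* = 30/(8 + 17.45·0.055673) = 3.3439 and x_2* = 0.055673·3.3439 = 0.1862.
Expenditure on x_2: 17.45·0.1862 = 3.2486; share = 0.1083.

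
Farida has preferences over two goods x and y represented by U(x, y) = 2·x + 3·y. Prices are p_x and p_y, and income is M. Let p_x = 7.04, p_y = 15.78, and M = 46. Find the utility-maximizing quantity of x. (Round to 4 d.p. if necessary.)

x gives more utility per dollar, so spend all income on x: x* = M/p_x, y* = 0.
Numerically: x* = 6.5341, y* = 0.

x* = 6.5341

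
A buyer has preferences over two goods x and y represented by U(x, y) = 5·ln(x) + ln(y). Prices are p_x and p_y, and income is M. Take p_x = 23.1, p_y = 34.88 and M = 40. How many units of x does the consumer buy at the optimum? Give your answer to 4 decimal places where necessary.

Tangency: MRS = 5·y/x = p_x/p_y.
Rearranging, p_y·y = (1/5)·p_x·x. Substituting into the budget gives p_x·x·(1 + (1/5)) = M.
Demand: x*(p_x,p_y,M) = 5/6·M/p_x and y* = 1/6·M/p_y.
At p_x=23.1, p_y=34.88, M=40: x* = 5/6·40/23.1 = 1.443.

x* = 1.443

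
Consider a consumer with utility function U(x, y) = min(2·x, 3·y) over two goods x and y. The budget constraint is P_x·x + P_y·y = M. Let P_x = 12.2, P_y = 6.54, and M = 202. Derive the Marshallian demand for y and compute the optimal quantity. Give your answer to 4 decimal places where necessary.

With perfect complements, no substitution: consume in ratio x:y = 3:2.
Budget: P_x·x + P_y·(2/3)·x = M, so (3·P_x + 2·P_y)·x = 3·M.
Demand: x*(P_x,P_y,M) = 3·M/(3·P_x + 2·P_y), y* = 2·M/(3·P_x + 2·P_y).
Here 3·12.2 + 2·6.54 = 49.68, giving y* = 8.132.

y* = 8.132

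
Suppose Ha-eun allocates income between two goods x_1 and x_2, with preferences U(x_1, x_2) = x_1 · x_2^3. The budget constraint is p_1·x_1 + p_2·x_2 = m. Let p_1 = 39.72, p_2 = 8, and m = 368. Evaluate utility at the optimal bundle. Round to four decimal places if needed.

V = 95112.1224

Tangency: MRS = (1/3)·x_2/x_1 = p_1/p_2.
So p_2·x_2 = 3·p_1·x_1; combined with the budget, a share 0.25 of income goes to x_1.
Demand: x_1*(p_1,p_2,m) = 0.25·m/p_1 and x_2* = 0.75·m/p_2.
At p_1=39.72, p_2=8, m=368: x_1* = 0.25·368/39.72 = 2.3162, x_2* = 34.5.
Utility at the optimum: U(2.3162, 34.5) = 95112.1224.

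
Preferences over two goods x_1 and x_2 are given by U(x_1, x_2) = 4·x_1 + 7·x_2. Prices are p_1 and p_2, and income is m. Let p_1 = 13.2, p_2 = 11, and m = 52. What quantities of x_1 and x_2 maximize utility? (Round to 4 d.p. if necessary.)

Numerically: x_1* = 0, x_2* = 4.7273.

x_1* = 0, x_2* = 4.7273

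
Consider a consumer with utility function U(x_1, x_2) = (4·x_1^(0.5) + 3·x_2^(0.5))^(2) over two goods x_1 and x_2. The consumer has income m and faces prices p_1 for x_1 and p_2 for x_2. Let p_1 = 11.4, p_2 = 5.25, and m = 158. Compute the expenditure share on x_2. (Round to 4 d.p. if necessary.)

MRS = MU_x_1/MU_x_2 = (4/3)·(x_2/x_1)^(0.5). Set equal to p_1/p_2.
Hence x_2/x_1 = ((3/4)·p_1/p_2)^(1/(0.5)), i.e. raised to the 2 power.
Substitute x_2 = (x_2/x_1)·x_1 into the budget: x_1* = m/(p_1 + p_2·(x_2/x_1)).
Numerically x_2/x_1 = 2.652245, so x_1* = 158/(11.4 + 5.25·2.652245) = 6.2391 and x_2* = 2.652245·6.2391 = 16.5475.
Expenditure on x_2: 5.25·16.5475 = 86.8746; share = 0.5498.

share on x_2 = 0.5498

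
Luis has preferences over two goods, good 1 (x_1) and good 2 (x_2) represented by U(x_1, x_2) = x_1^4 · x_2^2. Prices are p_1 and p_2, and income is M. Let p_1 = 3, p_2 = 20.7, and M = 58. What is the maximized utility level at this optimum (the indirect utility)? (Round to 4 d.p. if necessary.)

V = 24073.2489

Tangency: MRS = 2·x_2/x_1 = p_1/p_2.
Rearranging, p_2·x_2 = (1/2)·p_1·x_1. Substituting into the budget gives p_1·x_1·(1 + (1/2)) = M.
Demand: x_1*(p_1,p_2,M) = 2/3·M/p_1 and x_2* = 1/3·M/p_2.
At p_1=3, p_2=20.7, M=58: x_1* = 2/3·58/3 = 12.8889, x_2* = 0.934.
Utility at the optimum: U(12.8889, 0.934) = 24073.2489.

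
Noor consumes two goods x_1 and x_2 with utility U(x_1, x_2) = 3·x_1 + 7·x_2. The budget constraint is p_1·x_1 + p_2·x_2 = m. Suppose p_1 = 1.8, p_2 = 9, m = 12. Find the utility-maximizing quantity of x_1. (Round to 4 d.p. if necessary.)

Perfect substitutes: compare marginal utility per dollar. 3/p_1 vs 7/p_2 → 1.6667 vs 0.7778.
x_1 gives more utility per dollar, so spend all income on x_1: x_1* = m/p_1, x_2* = 0.
Numerically: x_1* = 6.6667, x_2* = 0.

x_1* = 6.6667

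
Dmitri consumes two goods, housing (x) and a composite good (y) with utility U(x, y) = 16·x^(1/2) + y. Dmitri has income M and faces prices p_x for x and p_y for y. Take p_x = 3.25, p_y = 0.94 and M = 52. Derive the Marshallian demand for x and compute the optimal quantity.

x* = 5.3539

Utility is quasi-linear in y; the FOC for x is 8/√x = p_x/p_y.
Thus x* = (8·p_y/p_x)² — independent of M — with the rest of income spent on y.
Plugging in: x* = (8·0.94/3.25)² = 5.3539.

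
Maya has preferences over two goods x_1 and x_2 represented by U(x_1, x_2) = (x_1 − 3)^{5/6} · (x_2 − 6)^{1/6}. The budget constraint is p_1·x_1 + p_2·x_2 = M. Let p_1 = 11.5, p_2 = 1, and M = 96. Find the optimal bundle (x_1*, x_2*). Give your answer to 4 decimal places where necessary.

x_1* = 7.0217, x_2* = 15.25

Discretionary income = 96 − 3·11.5 − 6·1 = 55.5; x_1* = 3 + 5/6·55.5/11.5 = 7.0217; x_2* = 6 + 1/6·55.5/1 = 15.25.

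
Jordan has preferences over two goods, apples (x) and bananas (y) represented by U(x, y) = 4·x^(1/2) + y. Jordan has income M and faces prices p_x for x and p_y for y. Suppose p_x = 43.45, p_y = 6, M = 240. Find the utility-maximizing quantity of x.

Solve: √x = 2·p_y/p_x, so x*(p_x,p_y) = (2·p_y/p_x)², and y* = (M − p_x·x*)/p_y.
Plugging in: x* = (2·6/43.45)² = 0.0763.

x* = 0.0763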